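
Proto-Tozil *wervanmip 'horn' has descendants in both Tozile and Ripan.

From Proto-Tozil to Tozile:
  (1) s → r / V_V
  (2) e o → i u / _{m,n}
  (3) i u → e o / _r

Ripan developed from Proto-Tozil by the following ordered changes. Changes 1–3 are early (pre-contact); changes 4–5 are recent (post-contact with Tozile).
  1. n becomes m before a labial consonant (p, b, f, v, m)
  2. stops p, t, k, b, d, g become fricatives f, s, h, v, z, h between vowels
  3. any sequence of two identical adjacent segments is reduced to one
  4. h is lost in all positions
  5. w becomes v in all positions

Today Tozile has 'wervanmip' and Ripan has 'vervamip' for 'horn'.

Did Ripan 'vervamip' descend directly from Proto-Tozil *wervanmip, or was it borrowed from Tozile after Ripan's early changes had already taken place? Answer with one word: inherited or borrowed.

If inherited, *wervanmip would pass through all of Ripan's changes:
Ripan: *wervanmip
  wervanmip → wervammip   [nasal place assimilation]
  wervammip (rule 2 does not apply)
  wervammip → wervamip   [degemination]
  wervamip (rule 4 does not apply)
  wervamip → vervamip   [unconditioned shift]
  giving Ripan vervamip.
If borrowed from Tozile 'wervanmip' after the early changes, it would undergo only the recent ones:
  rule 4 (h-loss): no change (wervanmip)
  rule 5 (unconditioned shift): wervanmip → vervanmip
  ⇒ as a loan: vervanmip
Ripan 'vervamip' matches the inherited outcome exactly, so it is an inherited cognate, not a loan.

inherited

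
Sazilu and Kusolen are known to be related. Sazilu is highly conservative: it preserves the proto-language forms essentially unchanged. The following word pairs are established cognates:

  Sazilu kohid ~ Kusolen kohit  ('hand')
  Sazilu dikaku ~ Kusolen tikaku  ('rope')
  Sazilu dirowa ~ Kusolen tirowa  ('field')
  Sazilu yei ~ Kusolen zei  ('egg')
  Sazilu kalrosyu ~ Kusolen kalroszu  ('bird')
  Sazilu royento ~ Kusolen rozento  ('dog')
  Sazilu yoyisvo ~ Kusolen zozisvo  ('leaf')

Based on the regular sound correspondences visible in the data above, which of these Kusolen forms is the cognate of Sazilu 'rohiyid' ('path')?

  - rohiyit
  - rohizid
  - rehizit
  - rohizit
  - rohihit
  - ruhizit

rohizit

yoyisvo ~ zozisvo — Sazilu y corresponds to Kusolen z between vowels (before a front vowel).
kohid ~ kohit — Sazilu d corresponds to Kusolen t word-finally.
Applying these to Sazilu 'rohiyid':
  rohiyid → rohizid   (y→z between vowels (before a front vowel))
  rohizid → rohizit   (d→t word-finally)
So the Kusolen cognate is 'rohizit'.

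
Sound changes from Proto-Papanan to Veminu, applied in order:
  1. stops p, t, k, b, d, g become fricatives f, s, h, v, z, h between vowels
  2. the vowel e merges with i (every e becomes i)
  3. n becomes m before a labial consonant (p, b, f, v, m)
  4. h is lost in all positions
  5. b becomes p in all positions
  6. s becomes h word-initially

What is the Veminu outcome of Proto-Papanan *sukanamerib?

huanamirip

Veminu: start from *sukanamerib.
  rule 1 (intervocalic lenition): sukanamerib → suhanamerib
  rule 2 (vowel merger): suhanamerib → suhanamirib
  rule 3: no change — suhanamirib
  rule 4 (h-loss): suhanamirib → suanamirib
  rule 5 (unconditioned shift): suanamirib → suanamirip
  rule 6 (debuccalisation): suanamirip → huanamirip
  ⇒ Veminu huanamirip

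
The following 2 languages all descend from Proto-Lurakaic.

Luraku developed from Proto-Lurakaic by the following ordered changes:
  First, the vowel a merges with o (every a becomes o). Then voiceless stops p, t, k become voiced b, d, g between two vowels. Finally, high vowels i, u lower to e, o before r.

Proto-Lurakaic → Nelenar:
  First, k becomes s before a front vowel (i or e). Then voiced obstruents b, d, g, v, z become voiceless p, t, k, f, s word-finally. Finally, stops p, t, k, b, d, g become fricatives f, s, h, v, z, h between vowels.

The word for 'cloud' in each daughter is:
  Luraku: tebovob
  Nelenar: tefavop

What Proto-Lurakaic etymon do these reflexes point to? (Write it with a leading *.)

Position 3: Luraku has b, Nelenar has f. Taking the neighbouring segments as reconstructed: Luraku b could go back to *p or *b; Nelenar f could go back to *p or *f — the one source consistent with every daughter is *p.
Position 4: Luraku has o, Nelenar has a. Nelenar preserves a here (none of its changes turn any other segment into a), so the proto-segment is *a.
This points to *tepavob. Verify forward in each daughter:
Luraku: start from *tepavob.
  rule 1 (vowel merger): tepavob → tepovob
  rule 2 (intervocalic voicing): tepovob → tebovob
  rule 3: no change — tebovob
  ⇒ Luraku tebovob
Nelenar: *tepavob
  tepavob (rule 1 does not apply)
  tepavob → tepavop   [final devoicing]
  tepavop → tefavop   [intervocalic lenition]
  giving Nelenar tefavop.
Only *tepavob yields all of Luraku tebovob, Nelenar tefavop.

*tepavob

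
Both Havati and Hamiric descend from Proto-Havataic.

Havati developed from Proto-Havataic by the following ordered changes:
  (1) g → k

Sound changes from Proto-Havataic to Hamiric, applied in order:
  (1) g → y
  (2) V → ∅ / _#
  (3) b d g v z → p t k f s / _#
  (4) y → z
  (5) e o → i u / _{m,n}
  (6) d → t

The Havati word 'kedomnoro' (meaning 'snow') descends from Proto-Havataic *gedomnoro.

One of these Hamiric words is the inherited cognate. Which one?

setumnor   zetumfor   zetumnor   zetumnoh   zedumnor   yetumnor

zetumnor

Hamiric: *gedomnoro
  gedomnoro → yedomnoro   [unconditioned shift]
  yedomnoro → yedomnor   [apocope]
  yedomnor (rule 3 does not apply)
  yedomnor → zedomnor   [unconditioned shift]
  zedomnor → zedumnor   [pre-nasal raising]
  zedumnor → zetumnor   [unconditioned shift]
  giving Hamiric zetumnor.
Only 'zetumnor' matches the regular Hamiric development of *gedomnoro.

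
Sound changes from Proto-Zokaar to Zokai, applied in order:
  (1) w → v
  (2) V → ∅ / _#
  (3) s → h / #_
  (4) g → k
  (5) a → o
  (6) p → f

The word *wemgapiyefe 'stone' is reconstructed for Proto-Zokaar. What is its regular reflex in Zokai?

vemkofiyef

Zokai: start from *wemgapiyefe.
  rule 1 (unconditioned shift): wemgapiyefe → vemgapiyefe
  rule 2 (apocope): vemgapiyefe → vemgapiyef
  rule 3: no change — vemgapiyef
  rule 4 (unconditioned shift): vemgapiyef → vemkapiyef
  rule 5 (vowel merger): vemkapiyef → vemkopiyef
  rule 6 (unconditioned shift): vemkopiyef → vemkofiyef
  ⇒ Zokai vemkofiyef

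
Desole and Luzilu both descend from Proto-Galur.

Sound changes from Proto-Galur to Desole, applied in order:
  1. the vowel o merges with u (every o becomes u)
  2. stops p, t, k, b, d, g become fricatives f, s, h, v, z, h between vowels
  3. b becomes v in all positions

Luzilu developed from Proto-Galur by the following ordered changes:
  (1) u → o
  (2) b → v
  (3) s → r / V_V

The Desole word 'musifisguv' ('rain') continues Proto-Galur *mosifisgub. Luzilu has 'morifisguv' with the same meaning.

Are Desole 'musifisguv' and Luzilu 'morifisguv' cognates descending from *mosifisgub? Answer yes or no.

no

Derive the expected Luzilu reflex of *mosifisgub:
Luzilu: start from *mosifisgub.
  rule 1 (vowel merger): mosifisgub → mosifisgob
  rule 2 (unconditioned shift): mosifisgob → mosifisgov
  rule 3 (rhotacism): mosifisgov → morifisgov
  ⇒ Luzilu morifisgov
The regular Luzilu reflex would be 'morifisgov', but the attested form is 'morifisguv'. The correspondence is irregular, so they are not cognates (the Luzilu form has a different source).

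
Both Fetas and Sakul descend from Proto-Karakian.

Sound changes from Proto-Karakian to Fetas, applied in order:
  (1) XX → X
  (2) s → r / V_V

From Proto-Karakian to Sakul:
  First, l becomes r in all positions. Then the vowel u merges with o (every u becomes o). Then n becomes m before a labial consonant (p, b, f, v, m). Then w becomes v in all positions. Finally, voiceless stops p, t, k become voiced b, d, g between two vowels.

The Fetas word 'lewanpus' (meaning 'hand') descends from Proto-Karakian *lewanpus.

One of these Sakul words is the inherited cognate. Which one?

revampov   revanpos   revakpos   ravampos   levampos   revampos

revampos

Sakul: *lewanpus > rewanpus > rewanpos > rewampos > revampos  (by unconditioned shift, vowel merger, nasal place assimilation, unconditioned shift)
Among the options, 'revampos' alone shows every Sakul change applied in order.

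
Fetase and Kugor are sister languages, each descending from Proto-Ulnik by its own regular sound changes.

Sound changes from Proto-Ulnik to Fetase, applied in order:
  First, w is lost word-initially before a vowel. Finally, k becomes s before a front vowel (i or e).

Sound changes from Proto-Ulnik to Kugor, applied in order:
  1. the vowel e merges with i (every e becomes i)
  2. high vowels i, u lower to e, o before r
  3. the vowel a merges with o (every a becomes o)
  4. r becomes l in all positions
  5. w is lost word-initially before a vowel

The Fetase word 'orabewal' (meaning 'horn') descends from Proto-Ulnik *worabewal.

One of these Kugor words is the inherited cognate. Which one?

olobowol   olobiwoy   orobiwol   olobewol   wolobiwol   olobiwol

Kugor: start from *worabewal.
  rule 1 (vowel merger): worabewal → worabiwal
  rule 2: no change — worabiwal
  rule 3 (vowel merger): worabiwal → worobiwol
  rule 4 (unconditioned shift): worobiwol → wolobiwol
  rule 5 (glide loss): wolobiwol → olobiwol
  ⇒ Kugor olobiwol
Only 'olobiwol' matches the regular Kugor development of *worabewal.

olobiwol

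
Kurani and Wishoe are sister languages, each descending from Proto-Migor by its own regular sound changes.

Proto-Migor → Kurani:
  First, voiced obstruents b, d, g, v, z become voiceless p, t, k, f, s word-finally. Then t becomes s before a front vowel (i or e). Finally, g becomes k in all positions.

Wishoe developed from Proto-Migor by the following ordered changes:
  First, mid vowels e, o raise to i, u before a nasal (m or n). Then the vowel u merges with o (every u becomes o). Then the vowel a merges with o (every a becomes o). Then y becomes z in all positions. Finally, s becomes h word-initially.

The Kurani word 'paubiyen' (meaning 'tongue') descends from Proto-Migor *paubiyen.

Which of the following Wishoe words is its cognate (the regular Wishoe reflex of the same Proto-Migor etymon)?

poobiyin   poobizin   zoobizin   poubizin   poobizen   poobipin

poobizin

Wishoe: *paubiyen
  paubiyen → paubiyin   [pre-nasal raising]
  paubiyin → paobiyin   [vowel merger]
  paobiyin → poobiyin   [vowel merger]
  poobiyin → poobizin   [unconditioned shift]
  poobizin (rule 5 does not apply)
  giving Wishoe poobizin.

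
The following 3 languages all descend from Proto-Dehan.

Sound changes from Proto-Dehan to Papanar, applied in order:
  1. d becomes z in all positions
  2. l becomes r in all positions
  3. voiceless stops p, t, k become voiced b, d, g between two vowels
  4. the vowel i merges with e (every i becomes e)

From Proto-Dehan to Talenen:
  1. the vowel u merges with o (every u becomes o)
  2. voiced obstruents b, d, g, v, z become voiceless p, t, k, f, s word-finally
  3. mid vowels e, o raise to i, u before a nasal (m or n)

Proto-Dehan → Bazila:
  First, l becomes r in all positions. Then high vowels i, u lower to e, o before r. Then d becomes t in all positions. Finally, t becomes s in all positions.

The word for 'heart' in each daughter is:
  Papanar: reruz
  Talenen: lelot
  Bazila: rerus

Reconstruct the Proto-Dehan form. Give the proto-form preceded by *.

Position 3: Papanar has r, Talenen has l, Bazila has r. Talenen preserves l here (none of its changes turn any other segment into l), so the proto-segment is *l.
Position 1: Papanar has r, Talenen has l, Bazila has r. Talenen preserves l here (none of its changes turn any other segment into l), so the proto-segment is *l.
This points to *lelud. Verify forward in each daughter:
Papanar: *lelud
  lelud → leluz   [unconditioned shift]
  leluz → reruz   [unconditioned shift]
  reruz (rule 3 does not apply)
  reruz (rule 4 does not apply)
  giving Papanar reruz.
Talenen: *lelud
  lelud → lelod   [vowel merger]
  lelod → lelot   [final devoicing]
  lelot (rule 3 does not apply)
  giving Talenen lelot.
Bazila: *lelud
  lelud → rerud   [unconditioned shift]
  rerud (rule 2 does not apply)
  rerud → rerut   [unconditioned shift]
  rerut → rerus   [unconditioned shift]
  giving Bazila rerus.
*lelud is the unique common source.

*lelud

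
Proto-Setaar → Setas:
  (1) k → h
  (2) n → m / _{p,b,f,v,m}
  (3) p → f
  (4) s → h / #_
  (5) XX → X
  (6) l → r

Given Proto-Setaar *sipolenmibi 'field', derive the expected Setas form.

hiforemibi

Setas: *sipolenmibi > sipolemmibi > sifolemmibi > hifolemmibi > hifolemibi > hiforemibi  (by nasal place assimilation, unconditioned shift, debuccalisation, degemination, unconditioned shift)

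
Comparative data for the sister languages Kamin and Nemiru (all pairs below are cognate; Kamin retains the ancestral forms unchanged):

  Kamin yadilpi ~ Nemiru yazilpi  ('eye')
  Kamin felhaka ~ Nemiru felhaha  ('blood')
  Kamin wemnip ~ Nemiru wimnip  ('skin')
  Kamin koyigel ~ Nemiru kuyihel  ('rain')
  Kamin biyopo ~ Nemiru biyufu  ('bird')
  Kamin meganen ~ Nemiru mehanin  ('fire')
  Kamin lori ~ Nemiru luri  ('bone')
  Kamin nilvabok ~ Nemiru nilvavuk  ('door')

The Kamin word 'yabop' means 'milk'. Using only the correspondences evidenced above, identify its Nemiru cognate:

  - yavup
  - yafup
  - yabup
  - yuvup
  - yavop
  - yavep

yavup

nilvabok ~ nilvavuk — Kamin b corresponds to Nemiru v between vowels (before a back vowel).
biyopo ~ biyufu — Kamin o corresponds to Nemiru u after a consonant, before a labial obstruent.
Applying these to Kamin 'yabop':
  yabop → yavop   (b→v between vowels (before a back vowel))
  yavop → yavup   (o→u after a consonant, before a labial obstruent)
So the Nemiru cognate is 'yavup'.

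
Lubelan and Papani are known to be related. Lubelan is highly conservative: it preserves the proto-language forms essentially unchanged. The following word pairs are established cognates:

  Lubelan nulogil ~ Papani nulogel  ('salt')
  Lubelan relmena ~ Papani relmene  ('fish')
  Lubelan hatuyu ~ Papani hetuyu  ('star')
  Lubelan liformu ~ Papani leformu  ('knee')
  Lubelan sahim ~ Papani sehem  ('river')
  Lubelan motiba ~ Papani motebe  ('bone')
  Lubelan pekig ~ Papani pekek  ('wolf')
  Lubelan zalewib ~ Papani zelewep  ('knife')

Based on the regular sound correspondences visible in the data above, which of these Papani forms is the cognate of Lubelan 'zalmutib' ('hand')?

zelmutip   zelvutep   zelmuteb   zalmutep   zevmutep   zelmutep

zelmutep

hatuyu ~ hetuyu, sahim ~ sehem — Lubelan a corresponds to Papani e after a consonant, before a consonant other than r, m, n, p, b, f, v.
motiba ~ motebe, zalewib ~ zelewep — Lubelan i corresponds to Papani e after a consonant, before a labial obstruent.
zalewib ~ zelewep — Lubelan b corresponds to Papani p word-finally.
Applying these to Lubelan 'zalmutib':
  zalmutib → zelmutib   (a→e after a consonant, before a consonant other than r, m, n, p, b, f, v)
  zelmutib → zelmuteb   (i→e after a consonant, before a labial obstruent)
  zelmuteb → zelmutep   (b→p word-finally)
So the Papani cognate is 'zelmutep'.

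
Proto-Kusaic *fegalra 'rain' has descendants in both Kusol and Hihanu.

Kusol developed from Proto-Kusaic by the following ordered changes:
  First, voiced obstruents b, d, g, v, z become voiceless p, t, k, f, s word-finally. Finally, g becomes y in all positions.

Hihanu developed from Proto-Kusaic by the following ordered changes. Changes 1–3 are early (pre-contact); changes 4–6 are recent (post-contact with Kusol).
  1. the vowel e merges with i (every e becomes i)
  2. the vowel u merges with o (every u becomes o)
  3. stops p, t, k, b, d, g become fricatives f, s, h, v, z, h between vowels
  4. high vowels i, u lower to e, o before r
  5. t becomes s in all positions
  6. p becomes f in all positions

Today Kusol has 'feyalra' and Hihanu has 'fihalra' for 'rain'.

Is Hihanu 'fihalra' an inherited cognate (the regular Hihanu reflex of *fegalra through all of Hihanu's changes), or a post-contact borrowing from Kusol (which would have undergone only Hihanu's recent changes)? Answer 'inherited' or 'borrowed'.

If inherited, *fegalra would pass through all of Hihanu's changes:
Hihanu: start from *fegalra.
  rule 1 (vowel merger): fegalra → figalra
  rule 2: no change — figalra
  rule 3 (intervocalic lenition): figalra → fihalra
  rule 4: no change — fihalra
  rule 5: no change — fihalra
  rule 6: no change — fihalra
  ⇒ Hihanu fihalra
If borrowed from Kusol 'feyalra' after the early changes, it would undergo only the recent ones:
  rule 4 (pre-rhotic lowering): no change (feyalra)
  rule 5 (unconditioned shift): no change (feyalra)
  rule 6 (unconditioned shift): no change (feyalra)
  ⇒ as a loan: feyalra
Hihanu 'fihalra' matches the inherited outcome exactly, so it is an inherited cognate, not a loan.

inherited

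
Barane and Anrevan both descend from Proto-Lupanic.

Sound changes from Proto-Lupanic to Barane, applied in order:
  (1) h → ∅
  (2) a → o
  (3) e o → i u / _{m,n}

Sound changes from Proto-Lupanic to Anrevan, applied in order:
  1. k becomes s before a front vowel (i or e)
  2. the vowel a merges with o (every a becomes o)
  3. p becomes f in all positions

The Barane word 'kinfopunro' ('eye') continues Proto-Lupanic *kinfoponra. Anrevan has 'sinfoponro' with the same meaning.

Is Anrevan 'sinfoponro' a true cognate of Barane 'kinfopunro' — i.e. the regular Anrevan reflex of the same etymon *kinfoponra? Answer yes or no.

Derive the expected Anrevan reflex of *kinfoponra:
Anrevan: *kinfoponra > sinfoponra > sinfoponro > sinfofonro  (by palatalisation, vowel merger, unconditioned shift)
The regular Anrevan reflex would be 'sinfofonro', but the attested form is 'sinfoponro'. The correspondence is irregular, so they are not cognates (the Anrevan form has a different source).

no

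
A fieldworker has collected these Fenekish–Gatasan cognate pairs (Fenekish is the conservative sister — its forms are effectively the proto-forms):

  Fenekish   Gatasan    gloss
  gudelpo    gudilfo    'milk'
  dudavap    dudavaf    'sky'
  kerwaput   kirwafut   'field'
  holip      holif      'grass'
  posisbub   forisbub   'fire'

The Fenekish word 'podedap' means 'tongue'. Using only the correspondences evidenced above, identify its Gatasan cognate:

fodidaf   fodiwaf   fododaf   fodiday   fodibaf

posisbub ~ forisbub — Fenekish p corresponds to Gatasan f word-initially before a back vowel.
gudelpo ~ gudilfo — Fenekish e corresponds to Gatasan i after a consonant, before a consonant other than r, m, n, p, b, f, v.
dudavap ~ dudavaf, holip ~ holif — Fenekish p corresponds to Gatasan f word-finally.
Applying these to Fenekish 'podedap':
  podedap → fodedap   (p→f word-initially before a back vowel)
  fodedap → fodidap   (e→i after a consonant, before a consonant other than r, m, n, p, b, f, v)
  fodidap → fodidaf   (p→f word-finally)
So the Gatasan cognate is 'fodidaf'.

fodidaf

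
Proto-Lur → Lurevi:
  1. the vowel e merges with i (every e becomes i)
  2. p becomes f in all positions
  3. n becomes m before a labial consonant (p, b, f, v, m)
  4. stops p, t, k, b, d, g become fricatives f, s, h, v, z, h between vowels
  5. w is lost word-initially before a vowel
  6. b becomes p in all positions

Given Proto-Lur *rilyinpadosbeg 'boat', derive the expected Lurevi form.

Lurevi: start from *rilyinpadosbeg.
  rule 1 (vowel merger): rilyinpadosbeg → rilyinpadosbig
  rule 2 (unconditioned shift): rilyinpadosbig → rilyinfadosbig
  rule 3 (nasal place assimilation): rilyinfadosbig → rilyimfadosbig
  rule 4 (intervocalic lenition): rilyimfadosbig → rilyimfazosbig
  rule 5: no change — rilyimfazosbig
  rule 6 (unconditioned shift): rilyimfazosbig → rilyimfazospig
  ⇒ Lurevi rilyimfazospig

rilyimfazospig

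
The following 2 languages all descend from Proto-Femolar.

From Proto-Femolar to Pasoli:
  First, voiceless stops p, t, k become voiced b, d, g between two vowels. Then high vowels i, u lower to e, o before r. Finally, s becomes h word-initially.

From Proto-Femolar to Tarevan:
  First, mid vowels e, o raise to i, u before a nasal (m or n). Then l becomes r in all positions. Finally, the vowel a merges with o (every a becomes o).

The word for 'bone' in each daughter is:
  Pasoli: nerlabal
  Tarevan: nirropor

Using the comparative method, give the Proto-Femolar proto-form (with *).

*nirlapal

Position 8: Pasoli has l, Tarevan has r. Pasoli preserves l here (none of its changes turn any other segment into l), so the proto-segment is *l.
Position 7: Pasoli has a, Tarevan has o. Pasoli preserves a here (none of its changes turn any other segment into a), so the proto-segment is *a.
Position 4: Pasoli has l, Tarevan has r. Pasoli preserves l here (none of its changes turn any other segment into l), so the proto-segment is *l.
Verify the candidate proto-form against each daughter:
Pasoli: *nirlapal
  nirlapal → nirlabal   [intervocalic voicing]
  nirlabal → nerlabal   [pre-rhotic lowering]
  nerlabal (rule 3 does not apply)
  giving Pasoli nerlabal.
Tarevan: start from *nirlapal.
  rule 1: no change — nirlapal
  rule 2 (unconditioned shift): nirlapal → nirrapar
  rule 3 (vowel merger): nirrapar → nirropor
  ⇒ Tarevan nirropor
Only *nirlapal yields all of Pasoli nerlabal, Tarevan nirropor.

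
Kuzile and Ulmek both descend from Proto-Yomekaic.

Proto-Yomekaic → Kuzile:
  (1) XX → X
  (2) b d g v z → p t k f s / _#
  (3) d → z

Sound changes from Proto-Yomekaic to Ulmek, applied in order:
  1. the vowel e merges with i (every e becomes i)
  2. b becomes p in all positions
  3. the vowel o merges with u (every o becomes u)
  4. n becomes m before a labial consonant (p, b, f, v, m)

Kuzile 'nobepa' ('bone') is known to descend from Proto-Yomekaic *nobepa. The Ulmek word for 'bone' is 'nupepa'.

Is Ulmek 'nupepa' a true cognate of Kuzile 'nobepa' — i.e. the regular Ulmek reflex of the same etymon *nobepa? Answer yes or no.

Derive the expected Ulmek reflex of *nobepa:
Ulmek: start from *nobepa.
  rule 1 (vowel merger): nobepa → nobipa
  rule 2 (unconditioned shift): nobipa → nopipa
  rule 3 (vowel merger): nopipa → nupipa
  rule 4: no change — nupipa
  ⇒ Ulmek nupipa
The regular Ulmek reflex would be 'nupipa', but the attested form is 'nupepa'. The correspondence is irregular, so they are not cognates (the Ulmek form has a different source).

no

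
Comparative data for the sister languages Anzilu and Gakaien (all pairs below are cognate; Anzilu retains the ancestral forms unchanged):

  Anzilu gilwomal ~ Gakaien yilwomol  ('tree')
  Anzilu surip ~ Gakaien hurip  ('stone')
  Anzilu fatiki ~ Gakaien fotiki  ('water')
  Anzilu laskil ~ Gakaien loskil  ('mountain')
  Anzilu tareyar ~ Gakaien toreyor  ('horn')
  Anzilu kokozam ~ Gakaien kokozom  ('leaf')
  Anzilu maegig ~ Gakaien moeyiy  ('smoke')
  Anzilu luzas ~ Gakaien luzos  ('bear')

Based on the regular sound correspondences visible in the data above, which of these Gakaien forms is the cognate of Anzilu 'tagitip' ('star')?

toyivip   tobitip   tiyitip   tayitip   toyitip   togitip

toyitip

gilwomal ~ yilwomol, fatiki ~ fotiki — Anzilu a corresponds to Gakaien o after a consonant, before a consonant other than r, m, n, p, b, f, v.
maegig ~ moeyiy — Anzilu g corresponds to Gakaien y between vowels (before a front vowel).
Applying these to Anzilu 'tagitip':
  tagitip → togitip   (a→o after a consonant, before a consonant other than r, m, n, p, b, f, v)
  togitip → toyitip   (g→y between vowels (before a front vowel))
So the Gakaien cognate is 'toyitip'.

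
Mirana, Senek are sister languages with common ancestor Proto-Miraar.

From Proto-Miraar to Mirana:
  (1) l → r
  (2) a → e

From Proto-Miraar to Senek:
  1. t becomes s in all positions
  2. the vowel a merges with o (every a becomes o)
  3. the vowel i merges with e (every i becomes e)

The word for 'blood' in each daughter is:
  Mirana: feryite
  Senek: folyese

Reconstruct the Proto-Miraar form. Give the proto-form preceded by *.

Position 2: Mirana has e, Senek has o. Taking the neighbouring segments as reconstructed: Mirana e could go back to *a or *e; Senek o could go back to *a or *o — the one source consistent with every daughter is *a.
Position 3: Mirana has r, Senek has l. Senek preserves l here (none of its changes turn any other segment into l), so the proto-segment is *l.
This points to *falyite. Verify forward in each daughter:
Mirana: start from *falyite.
  rule 1 (unconditioned shift): falyite → faryite
  rule 2 (vowel merger): faryite → feryite
  ⇒ Mirana feryite
Senek: start from *falyite.
  rule 1 (unconditioned shift): falyite → falyise
  rule 2 (vowel merger): falyise → folyise
  rule 3 (vowel merger): folyise → folyese
  ⇒ Senek folyese
No other proto-form is consistent with every reflex, so the reconstruction is *falyite.

*falyite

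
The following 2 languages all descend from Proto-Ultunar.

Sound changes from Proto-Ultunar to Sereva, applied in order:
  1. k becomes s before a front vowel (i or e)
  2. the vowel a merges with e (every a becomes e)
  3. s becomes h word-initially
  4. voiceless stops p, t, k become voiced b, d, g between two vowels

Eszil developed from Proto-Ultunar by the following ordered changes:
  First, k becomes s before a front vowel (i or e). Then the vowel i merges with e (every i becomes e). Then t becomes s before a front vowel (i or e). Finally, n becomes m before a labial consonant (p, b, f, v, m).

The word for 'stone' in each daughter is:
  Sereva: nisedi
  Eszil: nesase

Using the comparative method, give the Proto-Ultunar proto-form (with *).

*nisati

Position 5: Sereva has d, Eszil has s. Taking the neighbouring segments as reconstructed: Sereva d could go back to *t or *d; Eszil s could go back to *t or *k or *s — the one source consistent with every daughter is *t.
Position 2: Sereva has i, Eszil has e. Sereva preserves i here (none of its changes turn any other segment into i), so the proto-segment is *i.
Position 4: Sereva has e, Eszil has a. Eszil preserves a here (none of its changes turn any other segment into a), so the proto-segment is *a.
Continuing position by position gives *nisati; check it forward:
Sereva: start from *nisati.
  rule 1: no change — nisati
  rule 2 (vowel merger): nisati → niseti
  rule 3: no change — niseti
  rule 4 (intervocalic voicing): niseti → nisedi
  ⇒ Sereva nisedi
Eszil: *nisati
  nisati (rule 1 does not apply)
  nisati → nesate   [vowel merger]
  nesate → nesase   [palatalisation]
  nesase (rule 4 does not apply)
  giving Eszil nesase.
*nisati is the unique common source.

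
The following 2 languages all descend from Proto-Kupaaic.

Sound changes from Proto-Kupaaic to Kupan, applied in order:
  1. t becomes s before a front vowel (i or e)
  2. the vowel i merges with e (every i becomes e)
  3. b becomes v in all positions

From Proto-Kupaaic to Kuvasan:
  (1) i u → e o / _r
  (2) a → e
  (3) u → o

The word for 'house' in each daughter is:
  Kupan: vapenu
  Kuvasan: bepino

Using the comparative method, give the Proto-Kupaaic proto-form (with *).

*bapinu

Position 6: Kupan has u, Kuvasan has o. Kupan preserves u here (none of its changes turn any other segment into u), so the proto-segment is *u.
Position 4: Kupan has e, Kuvasan has i. Kuvasan preserves i here (none of its changes turn any other segment into i), so the proto-segment is *i.
Position 2: Kupan has a, Kuvasan has e. Kupan preserves a here (none of its changes turn any other segment into a), so the proto-segment is *a.
Continuing position by position gives *bapinu; check it forward:
Kupan: start from *bapinu.
  rule 1: no change — bapinu
  rule 2 (vowel merger): bapinu → bapenu
  rule 3 (unconditioned shift): bapenu → vapenu
  ⇒ Kupan vapenu
Kuvasan: *bapinu > bepinu > bepino  (by vowel merger, vowel merger)
*bapinu is the unique common source.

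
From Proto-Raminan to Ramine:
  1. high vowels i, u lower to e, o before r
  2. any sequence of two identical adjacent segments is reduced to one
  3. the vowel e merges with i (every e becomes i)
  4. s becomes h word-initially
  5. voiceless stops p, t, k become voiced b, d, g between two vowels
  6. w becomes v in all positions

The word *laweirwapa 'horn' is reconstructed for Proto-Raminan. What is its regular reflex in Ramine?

lavirvaba

Ramine: *laweirwapa > laweerwapa > lawerwapa > lawirwapa > lawirwaba > lavirvaba  (by pre-rhotic lowering, degemination, vowel merger, intervocalic voicing, unconditioned shift)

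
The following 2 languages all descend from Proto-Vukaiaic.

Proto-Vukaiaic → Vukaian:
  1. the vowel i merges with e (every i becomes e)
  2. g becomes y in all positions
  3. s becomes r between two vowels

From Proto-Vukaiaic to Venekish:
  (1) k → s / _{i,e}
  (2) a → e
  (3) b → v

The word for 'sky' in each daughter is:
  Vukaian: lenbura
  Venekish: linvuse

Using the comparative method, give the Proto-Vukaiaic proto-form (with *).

*linbusa

Position 4: Vukaian has b, Venekish has v. Vukaian preserves b here (none of its changes turn any other segment into b), so the proto-segment is *b.
Position 2: Vukaian has e, Venekish has i. Venekish preserves i here (none of its changes turn any other segment into i), so the proto-segment is *i.
Position 6: Vukaian has r, Venekish has s. Taking the neighbouring segments as reconstructed: Vukaian r could go back to *s or *r; Venekish s can only go back to *s — the one source consistent with every daughter is *s.
Continuing position by position gives *linbusa; check it forward:
Vukaian: start from *linbusa.
  rule 1 (vowel merger): linbusa → lenbusa
  rule 2: no change — lenbusa
  rule 3 (rhotacism): lenbusa → lenbura
  ⇒ Vukaian lenbura
Venekish: *linbusa
  linbusa (rule 1 does not apply)
  linbusa → linbuse   [vowel merger]
  linbuse → linvuse   [unconditioned shift]
  giving Venekish linvuse.
No other proto-form is consistent with every reflex, so the reconstruction is *linbusa.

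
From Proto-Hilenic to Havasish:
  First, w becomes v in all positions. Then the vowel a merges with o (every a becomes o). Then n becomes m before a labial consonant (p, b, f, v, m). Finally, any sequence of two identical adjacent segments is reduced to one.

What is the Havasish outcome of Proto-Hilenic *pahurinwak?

pohurimvok

Havasish: start from *pahurinwak.
  rule 1 (unconditioned shift): pahurinwak → pahurinvak
  rule 2 (vowel merger): pahurinvak → pohurinvok
  rule 3 (nasal place assimilation): pohurinvok → pohurimvok
  rule 4: no change — pohurimvok
  ⇒ Havasish pohurimvok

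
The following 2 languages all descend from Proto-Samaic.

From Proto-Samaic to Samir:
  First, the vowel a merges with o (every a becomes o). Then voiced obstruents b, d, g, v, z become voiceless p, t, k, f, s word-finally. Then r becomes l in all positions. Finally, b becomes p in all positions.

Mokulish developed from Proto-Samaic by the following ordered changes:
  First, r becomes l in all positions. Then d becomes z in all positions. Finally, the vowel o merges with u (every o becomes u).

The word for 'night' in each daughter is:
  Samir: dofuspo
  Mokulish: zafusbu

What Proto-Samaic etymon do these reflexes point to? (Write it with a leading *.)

*dafusbo

Position 7: Samir has o, Mokulish has u. Taking the neighbouring segments as reconstructed: Samir o could go back to *a or *o; Mokulish u could go back to *o or *u — the one source consistent with every daughter is *o.
Position 2: Samir has o, Mokulish has a. Mokulish preserves a here (none of its changes turn any other segment into a), so the proto-segment is *a.
Position 6: Samir has p, Mokulish has b. Mokulish preserves b here (none of its changes turn any other segment into b), so the proto-segment is *b.
This points to *dafusbo. Verify forward in each daughter:
Samir: *dafusbo
  dafusbo → dofusbo   [vowel merger]
  dofusbo (rule 2 does not apply)
  dofusbo (rule 3 does not apply)
  dofusbo → dofuspo   [unconditioned shift]
  giving Samir dofuspo.
Mokulish: *dafusbo > zafusbo > zafusbu  (by unconditioned shift, vowel merger)
*dafusbo is the unique common source.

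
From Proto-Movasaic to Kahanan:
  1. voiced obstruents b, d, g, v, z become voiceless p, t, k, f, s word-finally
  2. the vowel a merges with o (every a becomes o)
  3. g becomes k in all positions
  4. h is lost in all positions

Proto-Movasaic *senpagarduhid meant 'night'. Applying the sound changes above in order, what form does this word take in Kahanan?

Kahanan: start from *senpagarduhid.
  rule 1 (final devoicing): senpagarduhid → senpagarduhit
  rule 2 (vowel merger): senpagarduhit → senpogorduhit
  rule 3 (unconditioned shift): senpogorduhit → senpokorduhit
  rule 4 (h-loss): senpokorduhit → senpokorduit
  ⇒ Kahanan senpokorduit

senpokorduit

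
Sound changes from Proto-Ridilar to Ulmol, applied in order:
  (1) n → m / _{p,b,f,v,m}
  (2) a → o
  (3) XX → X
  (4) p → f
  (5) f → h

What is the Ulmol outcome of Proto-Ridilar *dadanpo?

Ulmol: *dadanpo > dadampo > dodompo > dodomfo > dodomho  (by nasal place assimilation, vowel merger, unconditioned shift, unconditioned shift)

dodomho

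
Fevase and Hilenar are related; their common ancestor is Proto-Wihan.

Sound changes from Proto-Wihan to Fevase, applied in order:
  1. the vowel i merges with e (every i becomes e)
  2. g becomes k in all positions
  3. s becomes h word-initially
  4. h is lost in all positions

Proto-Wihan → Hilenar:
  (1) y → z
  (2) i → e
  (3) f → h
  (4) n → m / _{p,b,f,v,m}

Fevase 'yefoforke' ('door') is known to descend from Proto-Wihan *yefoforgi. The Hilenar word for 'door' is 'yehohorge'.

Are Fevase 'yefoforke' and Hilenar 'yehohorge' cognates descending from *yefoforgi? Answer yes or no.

Derive the expected Hilenar reflex of *yefoforgi:
Hilenar: *yefoforgi > zefoforgi > zefoforge > zehohorge  (by unconditioned shift, vowel merger, unconditioned shift)
The regular Hilenar reflex would be 'zehohorge', but the attested form is 'yehohorge'. The correspondence is irregular, so they are not cognates (the Hilenar form has a different source).

no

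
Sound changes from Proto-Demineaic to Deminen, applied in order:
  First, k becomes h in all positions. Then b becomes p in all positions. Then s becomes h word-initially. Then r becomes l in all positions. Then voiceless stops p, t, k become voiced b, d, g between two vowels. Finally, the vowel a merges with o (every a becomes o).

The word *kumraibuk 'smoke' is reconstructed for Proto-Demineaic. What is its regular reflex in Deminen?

Deminen: *kumraibuk
  kumraibuk → humraibuh   [unconditioned shift]
  humraibuh → humraipuh   [unconditioned shift]
  humraipuh (rule 3 does not apply)
  humraipuh → humlaipuh   [unconditioned shift]
  humlaipuh → humlaibuh   [intervocalic voicing]
  humlaibuh → humloibuh   [vowel merger]
  giving Deminen humloibuh.

humloibuh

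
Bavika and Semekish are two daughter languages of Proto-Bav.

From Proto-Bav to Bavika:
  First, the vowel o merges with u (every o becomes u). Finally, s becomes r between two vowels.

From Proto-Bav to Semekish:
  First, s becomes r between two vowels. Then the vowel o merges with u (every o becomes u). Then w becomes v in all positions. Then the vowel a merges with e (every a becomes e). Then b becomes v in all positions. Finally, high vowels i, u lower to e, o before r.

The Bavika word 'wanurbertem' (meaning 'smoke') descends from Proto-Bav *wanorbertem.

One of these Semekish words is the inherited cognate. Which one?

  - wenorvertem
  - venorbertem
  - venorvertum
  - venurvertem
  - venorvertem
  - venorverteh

venorvertem

Semekish: start from *wanorbertem.
  rule 1: no change — wanorbertem
  rule 2 (vowel merger): wanorbertem → wanurbertem
  rule 3 (unconditioned shift): wanurbertem → vanurbertem
  rule 4 (vowel merger): vanurbertem → venurbertem
  rule 5 (unconditioned shift): venurbertem → venurvertem
  rule 6 (pre-rhotic lowering): venurvertem → venorvertem
  ⇒ Semekish venorvertem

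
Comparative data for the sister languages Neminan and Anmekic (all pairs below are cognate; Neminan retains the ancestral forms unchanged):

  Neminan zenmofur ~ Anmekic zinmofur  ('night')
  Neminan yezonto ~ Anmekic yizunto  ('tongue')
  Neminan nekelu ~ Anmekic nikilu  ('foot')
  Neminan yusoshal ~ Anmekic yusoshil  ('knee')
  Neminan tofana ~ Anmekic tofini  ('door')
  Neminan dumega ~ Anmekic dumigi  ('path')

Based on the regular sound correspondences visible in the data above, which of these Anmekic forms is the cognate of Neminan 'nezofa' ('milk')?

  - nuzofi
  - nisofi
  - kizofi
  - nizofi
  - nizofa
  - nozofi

nizofi

yezonto ~ yizunto, nekelu ~ nikilu — Neminan e corresponds to Anmekic i after a consonant, before a consonant other than r, m, n, p, b, f, v.
tofana ~ tofini, dumega ~ dumigi — Neminan a corresponds to Anmekic i word-finally.
Applying these to Neminan 'nezofa':
  nezofa → nizofa   (e→i after a consonant, before a consonant other than r, m, n, p, b, f, v)
  nizofa → nizofi   (a→i word-finally)
So the Anmekic cognate is 'nizofi'.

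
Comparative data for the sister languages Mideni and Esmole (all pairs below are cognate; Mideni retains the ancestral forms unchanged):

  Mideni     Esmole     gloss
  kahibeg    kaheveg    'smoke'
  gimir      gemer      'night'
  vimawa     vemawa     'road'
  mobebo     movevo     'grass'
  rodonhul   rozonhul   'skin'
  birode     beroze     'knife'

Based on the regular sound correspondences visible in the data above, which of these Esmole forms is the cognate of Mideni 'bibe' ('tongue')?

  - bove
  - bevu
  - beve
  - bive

beve

kahibeg ~ kaheveg — Mideni i corresponds to Esmole e after a consonant, before a labial obstruent.
kahibeg ~ kaheveg, mobebo ~ movevo — Mideni b corresponds to Esmole v between vowels (before a front vowel).
Applying these to Mideni 'bibe':
  bibe → bebe   (i→e after a consonant, before a labial obstruent)
  bebe → beve   (b→v between vowels (before a front vowel))
So the Esmole cognate is 'beve'.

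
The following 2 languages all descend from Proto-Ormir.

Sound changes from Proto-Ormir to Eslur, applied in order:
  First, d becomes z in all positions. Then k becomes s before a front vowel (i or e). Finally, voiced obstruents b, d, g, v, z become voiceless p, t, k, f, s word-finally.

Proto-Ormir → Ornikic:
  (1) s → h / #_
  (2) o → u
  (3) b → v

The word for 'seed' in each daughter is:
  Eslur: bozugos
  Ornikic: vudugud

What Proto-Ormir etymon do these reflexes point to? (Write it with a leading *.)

*bodugod

Position 7: Eslur has s, Ornikic has d. Ornikic preserves d here (none of its changes turn any other segment into d), so the proto-segment is *d.
Position 2: Eslur has o, Ornikic has u. Eslur preserves o here (none of its changes turn any other segment into o), so the proto-segment is *o.
Position 1: Eslur has b, Ornikic has v. Eslur preserves b here (none of its changes turn any other segment into b), so the proto-segment is *b.
Verify the candidate proto-form against each daughter:
Eslur: start from *bodugod.
  rule 1 (unconditioned shift): bodugod → bozugoz
  rule 2: no change — bozugoz
  rule 3 (final devoicing): bozugoz → bozugos
  ⇒ Eslur bozugos
Ornikic: *bodugod
  bodugod (rule 1 does not apply)
  bodugod → budugud   [vowel merger]
  budugud → vudugud   [unconditioned shift]
  giving Ornikic vudugud.
Only *bodugod yields all of Eslur bozugos, Ornikic vudugud.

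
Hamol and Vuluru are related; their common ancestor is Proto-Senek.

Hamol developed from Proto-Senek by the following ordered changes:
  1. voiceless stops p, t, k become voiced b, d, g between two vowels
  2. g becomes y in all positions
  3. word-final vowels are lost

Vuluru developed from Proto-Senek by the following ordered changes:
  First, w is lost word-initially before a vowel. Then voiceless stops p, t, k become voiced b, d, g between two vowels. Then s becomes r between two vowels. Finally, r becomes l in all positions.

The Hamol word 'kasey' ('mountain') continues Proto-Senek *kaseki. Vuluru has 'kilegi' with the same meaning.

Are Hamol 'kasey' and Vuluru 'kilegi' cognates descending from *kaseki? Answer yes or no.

Derive the expected Vuluru reflex of *kaseki:
Vuluru: *kaseki
  kaseki (rule 1 does not apply)
  kaseki → kasegi   [intervocalic voicing]
  kasegi → karegi   [rhotacism]
  karegi → kalegi   [unconditioned shift]
  giving Vuluru kalegi.
The regular Vuluru reflex would be 'kalegi', but the attested form is 'kilegi'. The correspondence is irregular, so they are not cognates (the Vuluru form has a different source).

no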